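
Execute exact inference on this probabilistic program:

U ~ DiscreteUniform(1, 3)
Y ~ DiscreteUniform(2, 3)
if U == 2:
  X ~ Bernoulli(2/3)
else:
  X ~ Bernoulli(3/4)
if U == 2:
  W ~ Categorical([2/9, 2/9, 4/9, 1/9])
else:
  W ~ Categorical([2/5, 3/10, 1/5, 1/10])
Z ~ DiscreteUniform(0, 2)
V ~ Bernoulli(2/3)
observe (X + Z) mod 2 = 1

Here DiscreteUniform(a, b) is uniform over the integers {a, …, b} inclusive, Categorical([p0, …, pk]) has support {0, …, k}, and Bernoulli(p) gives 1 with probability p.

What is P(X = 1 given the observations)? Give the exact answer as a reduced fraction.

P(X = 1 | obs) = 26/31

Enumerate traces; 144 have nonzero weight after conditioning:
  (U=1, Y=2, X=0, W=0, Z=1, V=0) weight 1/540
  (U=1, Y=2, X=0, W=0, Z=1, V=1) weight 1/270
  (U=1, Y=2, X=0, W=1, Z=1, V=0) weight 1/720
  (U=1, Y=2, X=0, W=1, Z=1, V=1) weight 1/360
  (U=1, Y=2, X=0, W=2, Z=1, V=0) weight 1/1080
  (U=1, Y=2, X=0, W=2, Z=1, V=1) weight 1/540
  (U=1, Y=2, X=0, W=3, Z=1, V=0) weight 1/2160
  (U=1, Y=2, X=0, W=3, Z=1, V=1) weight 1/1080
  (U=1, Y=2, X=1, W=0, Z=0, V=0) weight 1/180
  … 135 more
Group by X:
  weight(X=0) = 5/54
  weight(X=1) = 13/27
Total weight = 5/54 + 13/27 = 31/54
P(X=0 | obs) = 5/54 / 31/54 = 5/31
P(X=1 | obs) = 13/27 / 31/54 = 26/31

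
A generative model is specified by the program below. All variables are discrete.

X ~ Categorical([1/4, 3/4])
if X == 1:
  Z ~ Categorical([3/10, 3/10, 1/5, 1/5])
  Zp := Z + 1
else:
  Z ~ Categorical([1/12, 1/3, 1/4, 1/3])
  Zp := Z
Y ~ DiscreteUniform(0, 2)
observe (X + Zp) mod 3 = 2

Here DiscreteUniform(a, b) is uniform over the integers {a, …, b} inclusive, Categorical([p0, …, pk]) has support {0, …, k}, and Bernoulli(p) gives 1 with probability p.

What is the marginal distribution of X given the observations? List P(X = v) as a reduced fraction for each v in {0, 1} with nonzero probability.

Enumerate traces; 9 have nonzero weight after conditioning:
  (X=0, Z=2, Y=0) weight 1/48
  (X=0, Z=2, Y=1) weight 1/48
  (X=0, Z=2, Y=2) weight 1/48
  (X=1, Z=0, Y=0) weight 3/40
  (X=1, Z=0, Y=1) weight 3/40
  (X=1, Z=0, Y=2) weight 3/40
  (X=1, Z=3, Y=0) weight 1/20
  (X=1, Z=3, Y=1) weight 1/20
  … 1 more
Group by X:
  weight(X=0) = 1/16
  weight(X=1) = 3/8
Total weight = 1/16 + 3/8 = 7/16
P(X=0 | obs) = 1/16 / 7/16 = 1/7
P(X=1 | obs) = 3/8 / 7/16 = 6/7

P(X=0) = 1/7, P(X=1) = 6/7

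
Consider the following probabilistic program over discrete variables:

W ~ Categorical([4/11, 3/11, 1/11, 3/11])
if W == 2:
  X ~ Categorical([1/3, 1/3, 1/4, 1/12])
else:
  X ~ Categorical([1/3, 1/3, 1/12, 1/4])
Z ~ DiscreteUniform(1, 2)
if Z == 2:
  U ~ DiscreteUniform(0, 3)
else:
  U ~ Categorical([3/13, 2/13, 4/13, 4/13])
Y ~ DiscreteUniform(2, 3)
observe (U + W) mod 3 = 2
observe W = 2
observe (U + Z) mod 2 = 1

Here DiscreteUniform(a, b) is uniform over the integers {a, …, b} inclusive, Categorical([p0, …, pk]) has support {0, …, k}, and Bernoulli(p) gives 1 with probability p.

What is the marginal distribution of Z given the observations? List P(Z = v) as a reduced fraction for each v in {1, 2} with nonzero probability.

P(Z=1) = 12/25, P(Z=2) = 13/25

Enumerate traces; 16 have nonzero weight after conditioning:
  (W=2, X=0, Z=1, U=0, Y=2) weight 1/572
  (W=2, X=0, Z=1, U=0, Y=3) weight 1/572
  (W=2, X=0, Z=2, U=3, Y=2) weight 1/528
  (W=2, X=0, Z=2, U=3, Y=3) weight 1/528
  (W=2, X=1, Z=1, U=0, Y=2) weight 1/572
  (W=2, X=1, Z=1, U=0, Y=3) weight 1/572
  (W=2, X=1, Z=2, U=3, Y=2) weight 1/528
  (W=2, X=1, Z=2, U=3, Y=3) weight 1/528
  … 8 more
Group by Z:
  weight(Z=1) = 3/286
  weight(Z=2) = 1/88
Total weight = 3/286 + 1/88 = 25/1144
P(Z=1 | obs) = 3/286 / 25/1144 = 12/25
P(Z=2 | obs) = 1/88 / 25/1144 = 13/25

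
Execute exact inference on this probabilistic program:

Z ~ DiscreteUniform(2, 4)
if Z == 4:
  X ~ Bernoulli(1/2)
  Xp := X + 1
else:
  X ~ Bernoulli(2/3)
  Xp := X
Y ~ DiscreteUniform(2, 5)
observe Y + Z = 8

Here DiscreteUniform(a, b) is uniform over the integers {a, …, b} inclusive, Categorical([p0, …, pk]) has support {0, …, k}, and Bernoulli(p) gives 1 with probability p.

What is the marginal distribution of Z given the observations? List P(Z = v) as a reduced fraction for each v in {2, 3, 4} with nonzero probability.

P(Z=3) = 1/2, P(Z=4) = 1/2

Enumerate traces; 4 have nonzero weight after conditioning:
  (Z=3, X=0, Y=5) weight 1/36
  (Z=3, X=1, Y=5) weight 1/18
  (Z=4, X=0, Y=4) weight 1/24
  (Z=4, X=1, Y=4) weight 1/24
Group by Z:
  weight(Z=3) = 1/12
  weight(Z=4) = 1/12
Total weight = 1/12 + 1/12 = 1/6
P(Z=3 | obs) = 1/12 / 1/6 = 1/2
P(Z=4 | obs) = 1/12 / 1/6 = 1/2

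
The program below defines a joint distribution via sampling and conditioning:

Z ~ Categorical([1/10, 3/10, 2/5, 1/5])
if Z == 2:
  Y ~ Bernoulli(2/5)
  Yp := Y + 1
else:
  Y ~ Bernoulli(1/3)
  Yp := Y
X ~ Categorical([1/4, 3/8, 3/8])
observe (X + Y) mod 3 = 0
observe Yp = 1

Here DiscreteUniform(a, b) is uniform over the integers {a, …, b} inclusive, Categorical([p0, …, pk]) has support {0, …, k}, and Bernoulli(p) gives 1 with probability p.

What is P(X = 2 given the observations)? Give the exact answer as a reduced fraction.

Enumerate traces; 4 have nonzero weight after conditioning:
  (Z=0, Y=1, X=2) weight 1/80
  (Z=1, Y=1, X=2) weight 3/80
  (Z=2, Y=0, X=0) weight 3/50
  (Z=3, Y=1, X=2) weight 1/40
Group by X:
  weight(X=0) = 3/50
  weight(X=2) = 3/40
Total weight = 3/50 + 3/40 = 27/200
P(X=0 | obs) = 3/50 / 27/200 = 4/9
P(X=2 | obs) = 3/40 / 27/200 = 5/9

P(X = 2 | obs) = 5/9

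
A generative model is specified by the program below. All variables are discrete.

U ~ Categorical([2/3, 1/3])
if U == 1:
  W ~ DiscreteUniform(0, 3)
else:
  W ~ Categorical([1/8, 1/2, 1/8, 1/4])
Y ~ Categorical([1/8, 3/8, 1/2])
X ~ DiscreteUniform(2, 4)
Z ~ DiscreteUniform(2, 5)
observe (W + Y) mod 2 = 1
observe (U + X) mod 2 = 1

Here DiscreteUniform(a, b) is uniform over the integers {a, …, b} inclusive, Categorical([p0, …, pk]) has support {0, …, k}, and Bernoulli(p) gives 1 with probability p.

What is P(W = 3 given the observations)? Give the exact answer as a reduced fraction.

P(W = 3 | obs) = 5/17

Enumerate traces; 72 have nonzero weight after conditioning:
  (U=0, W=0, Y=1, X=3, Z=2) weight 1/384
  (U=0, W=0, Y=1, X=3, Z=3) weight 1/384
  (U=0, W=0, Y=1, X=3, Z=4) weight 1/384
  (U=0, W=0, Y=1, X=3, Z=5) weight 1/384
  (U=0, W=1, Y=0, X=3, Z=2) weight 1/288
  (U=0, W=1, Y=0, X=3, Z=3) weight 1/288
  (U=0, W=1, Y=0, X=3, Z=4) weight 1/288
  (U=0, W=1, Y=0, X=3, Z=5) weight 1/288
  (U=0, W=2, Y=1, X=3, Z=2) weight 1/384
  (U=0, W=3, Y=0, X=3, Z=2) weight 1/576
  … 62 more
Group by W:
  weight(W=0) = 1/32
  weight(W=1) = 5/48
  weight(W=2) = 1/32
  weight(W=3) = 5/72
Total weight = 1/32 + 5/48 + 1/32 + 5/72 = 17/72
P(W=0 | obs) = 1/32 / 17/72 = 9/68
P(W=1 | obs) = 5/48 / 17/72 = 15/34
P(W=2 | obs) = 1/32 / 17/72 = 9/68
P(W=3 | obs) = 5/72 / 17/72 = 5/17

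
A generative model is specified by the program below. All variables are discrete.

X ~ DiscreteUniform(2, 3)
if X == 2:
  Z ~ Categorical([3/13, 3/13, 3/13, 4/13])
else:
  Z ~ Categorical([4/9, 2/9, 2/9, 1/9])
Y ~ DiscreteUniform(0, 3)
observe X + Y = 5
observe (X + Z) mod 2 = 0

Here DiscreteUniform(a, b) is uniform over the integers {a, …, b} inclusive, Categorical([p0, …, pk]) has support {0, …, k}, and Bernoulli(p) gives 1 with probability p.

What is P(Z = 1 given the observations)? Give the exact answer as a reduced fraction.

Enumerate traces; 4 have nonzero weight after conditioning:
  (X=2, Z=0, Y=3) weight 3/104
  (X=2, Z=2, Y=3) weight 3/104
  (X=3, Z=1, Y=2) weight 1/36
  (X=3, Z=3, Y=2) weight 1/72
Group by Z:
  weight(Z=0) = 3/104
  weight(Z=1) = 1/36
  weight(Z=2) = 3/104
  weight(Z=3) = 1/72
Total weight = 3/104 + 1/36 + 3/104 + 1/72 = 31/312
P(Z=0 | obs) = 3/104 / 31/312 = 9/31
P(Z=1 | obs) = 1/36 / 31/312 = 26/93
P(Z=2 | obs) = 3/104 / 31/312 = 9/31
P(Z=3 | obs) = 1/72 / 31/312 = 13/93

P(Z = 1 | obs) = 26/93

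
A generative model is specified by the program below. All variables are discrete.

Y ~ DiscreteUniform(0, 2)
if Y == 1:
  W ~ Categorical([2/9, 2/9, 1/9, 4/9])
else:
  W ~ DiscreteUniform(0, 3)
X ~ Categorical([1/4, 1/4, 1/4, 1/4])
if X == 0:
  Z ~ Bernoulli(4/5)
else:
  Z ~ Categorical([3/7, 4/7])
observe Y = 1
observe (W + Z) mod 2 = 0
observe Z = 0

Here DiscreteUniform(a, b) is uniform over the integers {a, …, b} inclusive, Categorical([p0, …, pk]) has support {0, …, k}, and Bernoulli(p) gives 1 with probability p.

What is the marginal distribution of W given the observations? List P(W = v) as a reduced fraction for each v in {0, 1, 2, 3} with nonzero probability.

P(W=0) = 2/3, P(W=2) = 1/3

Enumerate traces; 8 have nonzero weight after conditioning:
  (Y=1, W=0, X=0, Z=0) weight 1/270
  (Y=1, W=0, X=1, Z=0) weight 1/126
  (Y=1, W=0, X=2, Z=0) weight 1/126
  (Y=1, W=0, X=3, Z=0) weight 1/126
  (Y=1, W=2, X=0, Z=0) weight 1/540
  (Y=1, W=2, X=1, Z=0) weight 1/252
  (Y=1, W=2, X=2, Z=0) weight 1/252
  (Y=1, W=2, X=3, Z=0) weight 1/252
Group by W:
  weight(W=0) = 26/945
  weight(W=2) = 13/945
Total weight = 26/945 + 13/945 = 13/315
P(W=0 | obs) = 26/945 / 13/315 = 2/3
P(W=2 | obs) = 13/945 / 13/315 = 1/3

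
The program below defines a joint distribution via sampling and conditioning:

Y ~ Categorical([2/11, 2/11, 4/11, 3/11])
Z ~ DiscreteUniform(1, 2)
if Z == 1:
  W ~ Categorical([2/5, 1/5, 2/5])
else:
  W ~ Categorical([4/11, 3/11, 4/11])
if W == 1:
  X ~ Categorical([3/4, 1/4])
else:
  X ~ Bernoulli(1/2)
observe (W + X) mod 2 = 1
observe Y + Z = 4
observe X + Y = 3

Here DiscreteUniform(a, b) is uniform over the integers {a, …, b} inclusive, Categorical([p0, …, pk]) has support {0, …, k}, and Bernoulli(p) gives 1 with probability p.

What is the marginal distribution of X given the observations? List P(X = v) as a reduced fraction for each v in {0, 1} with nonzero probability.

P(X=0) = 99/419, P(X=1) = 320/419

Enumerate traces; 3 have nonzero weight after conditioning:
  (Y=2, Z=2, W=0, X=1) weight 4/121
  (Y=2, Z=2, W=2, X=1) weight 4/121
  (Y=3, Z=1, W=1, X=0) weight 9/440
Group by X:
  weight(X=0) = 9/440
  weight(X=1) = 8/121
Total weight = 9/440 + 8/121 = 419/4840
P(X=0 | obs) = 9/440 / 419/4840 = 99/419
P(X=1 | obs) = 8/121 / 419/4840 = 320/419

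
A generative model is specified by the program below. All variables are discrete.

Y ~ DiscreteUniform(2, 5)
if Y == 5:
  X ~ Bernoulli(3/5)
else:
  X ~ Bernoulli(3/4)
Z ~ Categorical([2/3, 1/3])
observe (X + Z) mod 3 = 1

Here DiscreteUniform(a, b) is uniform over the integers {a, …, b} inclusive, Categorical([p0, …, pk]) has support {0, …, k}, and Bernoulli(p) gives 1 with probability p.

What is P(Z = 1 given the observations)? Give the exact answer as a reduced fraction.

P(Z = 1 | obs) = 23/137

Enumerate traces; 8 have nonzero weight after conditioning:
  (Y=2, X=0, Z=1) weight 1/48
  (Y=2, X=1, Z=0) weight 1/8
  (Y=3, X=0, Z=1) weight 1/48
  (Y=3, X=1, Z=0) weight 1/8
  (Y=4, X=0, Z=1) weight 1/48
  (Y=4, X=1, Z=0) weight 1/8
  (Y=5, X=0, Z=1) weight 1/30
  (Y=5, X=1, Z=0) weight 1/10
Group by Z:
  weight(Z=0) = 19/40
  weight(Z=1) = 23/240
Total weight = 19/40 + 23/240 = 137/240
P(Z=0 | obs) = 19/40 / 137/240 = 114/137
P(Z=1 | obs) = 23/240 / 137/240 = 23/137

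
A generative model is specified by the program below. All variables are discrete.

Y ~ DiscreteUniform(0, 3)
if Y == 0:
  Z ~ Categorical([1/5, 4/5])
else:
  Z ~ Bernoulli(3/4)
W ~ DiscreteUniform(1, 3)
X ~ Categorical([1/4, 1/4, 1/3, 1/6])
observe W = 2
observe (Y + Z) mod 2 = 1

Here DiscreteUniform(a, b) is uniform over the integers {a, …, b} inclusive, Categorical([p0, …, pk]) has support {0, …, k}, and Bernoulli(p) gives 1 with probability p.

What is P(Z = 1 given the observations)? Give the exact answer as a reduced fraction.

Enumerate traces; 16 have nonzero weight after conditioning:
  (Y=0, Z=1, W=2, X=0) weight 1/60
  (Y=0, Z=1, W=2, X=1) weight 1/60
  (Y=0, Z=1, W=2, X=2) weight 1/45
  (Y=0, Z=1, W=2, X=3) weight 1/90
  (Y=1, Z=0, W=2, X=0) weight 1/192
  (Y=1, Z=0, W=2, X=1) weight 1/192
  (Y=1, Z=0, W=2, X=2) weight 1/144
  (Y=1, Z=0, W=2, X=3) weight 1/288
  … 8 more
Group by Z:
  weight(Z=0) = 1/24
  weight(Z=1) = 31/240
Total weight = 1/24 + 31/240 = 41/240
P(Z=0 | obs) = 1/24 / 41/240 = 10/41
P(Z=1 | obs) = 31/240 / 41/240 = 31/41

P(Z = 1 | obs) = 31/41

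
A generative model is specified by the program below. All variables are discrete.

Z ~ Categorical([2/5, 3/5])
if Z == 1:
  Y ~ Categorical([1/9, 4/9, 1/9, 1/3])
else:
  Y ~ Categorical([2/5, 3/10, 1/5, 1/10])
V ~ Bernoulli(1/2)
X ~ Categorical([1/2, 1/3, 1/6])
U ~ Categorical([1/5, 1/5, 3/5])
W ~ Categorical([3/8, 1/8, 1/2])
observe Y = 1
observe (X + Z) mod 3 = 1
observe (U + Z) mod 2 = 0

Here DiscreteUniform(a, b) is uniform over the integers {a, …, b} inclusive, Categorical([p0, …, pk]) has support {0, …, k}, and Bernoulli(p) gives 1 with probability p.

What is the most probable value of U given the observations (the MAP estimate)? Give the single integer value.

argmax_v P(U = v | obs) = 1

Enumerate traces; 18 have nonzero weight after conditioning:
  (Z=0, Y=1, V=0, X=1, U=0, W=0) weight 3/2000
  (Z=0, Y=1, V=0, X=1, U=0, W=1) weight 1/2000
  (Z=0, Y=1, V=0, X=1, U=0, W=2) weight 1/500
  (Z=0, Y=1, V=0, X=1, U=2, W=0) weight 9/2000
  (Z=0, Y=1, V=0, X=1, U=2, W=1) weight 3/2000
  (Z=0, Y=1, V=0, X=1, U=2, W=2) weight 3/500
  (Z=0, Y=1, V=1, X=1, U=0, W=0) weight 3/2000
  (Z=0, Y=1, V=1, X=1, U=0, W=1) weight 1/2000
  (Z=1, Y=1, V=0, X=0, U=1, W=0) weight 1/200
  … 9 more
Group by U:
  weight(U=0) = 1/125
  weight(U=1) = 2/75
  weight(U=2) = 3/125
Total weight = 1/125 + 2/75 + 3/125 = 22/375
P(U=0 | obs) = 1/125 / 22/375 = 3/22
P(U=1 | obs) = 2/75 / 22/375 = 5/11
P(U=2 | obs) = 3/125 / 22/375 = 9/22
argmax = 1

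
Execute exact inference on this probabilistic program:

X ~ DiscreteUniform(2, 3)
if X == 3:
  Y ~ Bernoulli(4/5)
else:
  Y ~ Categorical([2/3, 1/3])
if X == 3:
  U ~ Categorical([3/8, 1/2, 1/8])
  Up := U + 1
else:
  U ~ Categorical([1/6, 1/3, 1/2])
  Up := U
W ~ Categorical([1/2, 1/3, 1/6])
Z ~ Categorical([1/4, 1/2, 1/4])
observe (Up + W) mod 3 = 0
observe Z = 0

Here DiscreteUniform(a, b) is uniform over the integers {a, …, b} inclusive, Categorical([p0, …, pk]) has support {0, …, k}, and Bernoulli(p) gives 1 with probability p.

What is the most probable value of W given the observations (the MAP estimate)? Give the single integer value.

argmax_v P(W = v | obs) = 1

Enumerate traces; 12 have nonzero weight after conditioning:
  (X=2, Y=0, U=0, W=0, Z=0) weight 1/144
  (X=2, Y=0, U=1, W=2, Z=0) weight 1/216
  (X=2, Y=0, U=2, W=1, Z=0) weight 1/72
  (X=2, Y=1, U=0, W=0, Z=0) weight 1/288
  (X=2, Y=1, U=1, W=2, Z=0) weight 1/432
  (X=2, Y=1, U=2, W=1, Z=0) weight 1/144
  (X=3, Y=0, U=0, W=2, Z=0) weight 1/640
  (X=3, Y=0, U=1, W=1, Z=0) weight 1/240
  … 4 more
Group by W:
  weight(W=0) = 7/384
  weight(W=1) = 1/24
  weight(W=2) = 17/1152
Total weight = 7/384 + 1/24 + 17/1152 = 43/576
P(W=0 | obs) = 7/384 / 43/576 = 21/86
P(W=1 | obs) = 1/24 / 43/576 = 24/43
P(W=2 | obs) = 17/1152 / 43/576 = 17/86
argmax = 1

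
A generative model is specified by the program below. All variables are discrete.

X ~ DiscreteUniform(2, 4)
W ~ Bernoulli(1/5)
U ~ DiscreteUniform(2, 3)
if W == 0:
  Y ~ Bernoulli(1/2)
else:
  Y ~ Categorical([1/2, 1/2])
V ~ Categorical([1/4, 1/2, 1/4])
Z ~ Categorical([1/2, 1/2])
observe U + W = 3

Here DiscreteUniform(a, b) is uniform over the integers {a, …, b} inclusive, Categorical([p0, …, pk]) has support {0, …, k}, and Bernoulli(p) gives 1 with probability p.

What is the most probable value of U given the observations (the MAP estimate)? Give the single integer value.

argmax_v P(U = v | obs) = 3

Enumerate traces; 72 have nonzero weight after conditioning:
  (X=2, W=0, U=3, Y=0, V=0, Z=0) weight 1/120
  (X=2, W=0, U=3, Y=0, V=0, Z=1) weight 1/120
  (X=2, W=0, U=3, Y=0, V=1, Z=0) weight 1/60
  (X=2, W=0, U=3, Y=0, V=1, Z=1) weight 1/60
  (X=2, W=0, U=3, Y=0, V=2, Z=0) weight 1/120
  (X=2, W=0, U=3, Y=0, V=2, Z=1) weight 1/120
  (X=2, W=0, U=3, Y=1, V=0, Z=0) weight 1/120
  (X=2, W=0, U=3, Y=1, V=0, Z=1) weight 1/120
  (X=2, W=1, U=2, Y=0, V=0, Z=0) weight 1/480
  … 63 more
Group by U:
  weight(U=2) = 1/10
  weight(U=3) = 2/5
Total weight = 1/10 + 2/5 = 1/2
P(U=2 | obs) = 1/10 / 1/2 = 1/5
P(U=3 | obs) = 2/5 / 1/2 = 4/5
argmax = 3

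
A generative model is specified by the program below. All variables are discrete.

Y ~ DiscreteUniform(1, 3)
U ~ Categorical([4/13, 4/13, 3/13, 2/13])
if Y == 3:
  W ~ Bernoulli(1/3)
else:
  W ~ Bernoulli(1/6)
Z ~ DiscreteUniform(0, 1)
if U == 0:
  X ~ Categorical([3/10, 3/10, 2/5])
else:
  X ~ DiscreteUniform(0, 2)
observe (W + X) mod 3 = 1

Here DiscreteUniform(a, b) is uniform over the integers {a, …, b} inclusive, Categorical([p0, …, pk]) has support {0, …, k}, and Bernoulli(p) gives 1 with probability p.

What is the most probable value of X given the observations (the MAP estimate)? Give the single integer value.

argmax_v P(X = v | obs) = 1

Enumerate traces; 48 have nonzero weight after conditioning:
  (Y=1, U=0, W=0, Z=0, X=1) weight 1/78
  (Y=1, U=0, W=0, Z=1, X=1) weight 1/78
  (Y=1, U=0, W=1, Z=0, X=0) weight 1/390
  (Y=1, U=0, W=1, Z=1, X=0) weight 1/390
  (Y=1, U=1, W=0, Z=0, X=1) weight 5/351
  (Y=1, U=1, W=0, Z=1, X=1) weight 5/351
  (Y=1, U=1, W=1, Z=0, X=0) weight 1/351
  (Y=1, U=1, W=1, Z=1, X=0) weight 1/351
  … 40 more
Group by X:
  weight(X=0) = 14/195
  weight(X=1) = 49/195
Total weight = 14/195 + 49/195 = 21/65
P(X=0 | obs) = 14/195 / 21/65 = 2/9
P(X=1 | obs) = 49/195 / 21/65 = 7/9
argmax = 1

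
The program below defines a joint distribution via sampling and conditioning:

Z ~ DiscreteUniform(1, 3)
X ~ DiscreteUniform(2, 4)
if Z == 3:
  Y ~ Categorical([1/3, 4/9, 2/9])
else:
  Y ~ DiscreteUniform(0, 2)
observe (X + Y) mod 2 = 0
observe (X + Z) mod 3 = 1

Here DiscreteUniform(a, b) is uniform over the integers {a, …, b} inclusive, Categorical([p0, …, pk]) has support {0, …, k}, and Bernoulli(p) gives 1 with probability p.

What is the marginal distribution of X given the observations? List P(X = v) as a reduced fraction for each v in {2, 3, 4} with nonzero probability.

P(X=2) = 3/7, P(X=3) = 3/14, P(X=4) = 5/14

Enumerate traces; 5 have nonzero weight after conditioning:
  (Z=1, X=3, Y=1) weight 1/27
  (Z=2, X=2, Y=0) weight 1/27
  (Z=2, X=2, Y=2) weight 1/27
  (Z=3, X=4, Y=0) weight 1/27
  (Z=3, X=4, Y=2) weight 2/81
Group by X:
  weight(X=2) = 2/27
  weight(X=3) = 1/27
  weight(X=4) = 5/81
Total weight = 2/27 + 1/27 + 5/81 = 14/81
P(X=2 | obs) = 2/27 / 14/81 = 3/7
P(X=3 | obs) = 1/27 / 14/81 = 3/14
P(X=4 | obs) = 5/81 / 14/81 = 5/14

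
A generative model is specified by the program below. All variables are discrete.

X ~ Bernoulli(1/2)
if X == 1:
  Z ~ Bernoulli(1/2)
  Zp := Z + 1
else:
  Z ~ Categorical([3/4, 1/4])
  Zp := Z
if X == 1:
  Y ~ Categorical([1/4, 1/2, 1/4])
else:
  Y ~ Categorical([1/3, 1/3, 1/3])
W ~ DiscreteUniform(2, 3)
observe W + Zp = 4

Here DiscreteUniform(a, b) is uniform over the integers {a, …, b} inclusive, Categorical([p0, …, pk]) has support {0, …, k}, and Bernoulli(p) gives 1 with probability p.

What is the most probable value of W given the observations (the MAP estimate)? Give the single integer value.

Enumerate traces; 9 have nonzero weight after conditioning:
  (X=0, Z=1, Y=0, W=3) weight 1/48
  (X=0, Z=1, Y=1, W=3) weight 1/48
  (X=0, Z=1, Y=2, W=3) weight 1/48
  (X=1, Z=0, Y=0, W=3) weight 1/32
  (X=1, Z=0, Y=1, W=3) weight 1/16
  (X=1, Z=0, Y=2, W=3) weight 1/32
  (X=1, Z=1, Y=0, W=2) weight 1/32
  (X=1, Z=1, Y=1, W=2) weight 1/16
  … 1 more
Group by W:
  weight(W=2) = 1/8
  weight(W=3) = 3/16
Total weight = 1/8 + 3/16 = 5/16
P(W=2 | obs) = 1/8 / 5/16 = 2/5
P(W=3 | obs) = 3/16 / 5/16 = 3/5
argmax = 3

argmax_v P(W = v | obs) = 3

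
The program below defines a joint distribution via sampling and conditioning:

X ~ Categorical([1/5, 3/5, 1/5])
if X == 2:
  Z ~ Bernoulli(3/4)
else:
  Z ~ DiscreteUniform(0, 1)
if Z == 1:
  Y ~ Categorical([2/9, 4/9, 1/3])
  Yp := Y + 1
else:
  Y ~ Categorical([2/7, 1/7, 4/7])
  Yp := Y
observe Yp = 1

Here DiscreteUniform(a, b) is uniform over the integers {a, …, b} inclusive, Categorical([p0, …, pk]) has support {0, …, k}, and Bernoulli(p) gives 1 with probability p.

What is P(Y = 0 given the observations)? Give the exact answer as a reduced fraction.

P(Y = 0 | obs) = 154/235

Enumerate traces; 6 have nonzero weight after conditioning:
  (X=0, Z=0, Y=1) weight 1/70
  (X=0, Z=1, Y=0) weight 1/45
  (X=1, Z=0, Y=1) weight 3/70
  (X=1, Z=1, Y=0) weight 1/15
  (X=2, Z=0, Y=1) weight 1/140
  (X=2, Z=1, Y=0) weight 1/30
Group by Y:
  weight(Y=0) = 11/90
  weight(Y=1) = 9/140
Total weight = 11/90 + 9/140 = 47/252
P(Y=0 | obs) = 11/90 / 47/252 = 154/235
P(Y=1 | obs) = 9/140 / 47/252 = 81/235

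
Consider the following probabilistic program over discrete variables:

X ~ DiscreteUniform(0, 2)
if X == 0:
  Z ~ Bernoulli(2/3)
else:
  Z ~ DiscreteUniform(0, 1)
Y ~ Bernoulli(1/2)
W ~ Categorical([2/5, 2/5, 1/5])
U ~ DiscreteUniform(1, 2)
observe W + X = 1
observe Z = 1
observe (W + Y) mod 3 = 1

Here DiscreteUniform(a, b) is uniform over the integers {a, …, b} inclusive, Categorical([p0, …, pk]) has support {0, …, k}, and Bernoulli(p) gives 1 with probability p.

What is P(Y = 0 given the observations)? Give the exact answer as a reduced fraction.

Enumerate traces; 4 have nonzero weight after conditioning:
  (X=0, Z=1, Y=0, W=1, U=1) weight 1/45
  (X=0, Z=1, Y=0, W=1, U=2) weight 1/45
  (X=1, Z=1, Y=1, W=0, U=1) weight 1/60
  (X=1, Z=1, Y=1, W=0, U=2) weight 1/60
Group by Y:
  weight(Y=0) = 2/45
  weight(Y=1) = 1/30
Total weight = 2/45 + 1/30 = 7/90
P(Y=0 | obs) = 2/45 / 7/90 = 4/7
P(Y=1 | obs) = 1/30 / 7/90 = 3/7

P(Y = 0 | obs) = 4/7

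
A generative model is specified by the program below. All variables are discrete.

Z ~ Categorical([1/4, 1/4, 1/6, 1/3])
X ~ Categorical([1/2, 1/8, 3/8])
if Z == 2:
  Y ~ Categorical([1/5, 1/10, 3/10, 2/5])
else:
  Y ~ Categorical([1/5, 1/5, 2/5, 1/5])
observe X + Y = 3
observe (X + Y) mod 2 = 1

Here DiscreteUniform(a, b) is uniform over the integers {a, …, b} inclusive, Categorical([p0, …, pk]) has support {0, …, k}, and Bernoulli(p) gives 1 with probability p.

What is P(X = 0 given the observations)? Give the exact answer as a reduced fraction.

Enumerate traces; 12 have nonzero weight after conditioning:
  (Z=0, X=0, Y=3) weight 1/40
  (Z=0, X=1, Y=2) weight 1/80
  (Z=0, X=2, Y=1) weight 3/160
  (Z=1, X=0, Y=3) weight 1/40
  (Z=1, X=1, Y=2) weight 1/80
  (Z=1, X=2, Y=1) weight 3/160
  (Z=2, X=0, Y=3) weight 1/30
  (Z=2, X=1, Y=2) weight 1/160
  … 4 more
Group by X:
  weight(X=0) = 7/60
  weight(X=1) = 23/480
  weight(X=2) = 11/160
Total weight = 7/60 + 23/480 + 11/160 = 7/30
P(X=0 | obs) = 7/60 / 7/30 = 1/2
P(X=1 | obs) = 23/480 / 7/30 = 23/112
P(X=2 | obs) = 11/160 / 7/30 = 33/112

P(X = 0 | obs) = 1/2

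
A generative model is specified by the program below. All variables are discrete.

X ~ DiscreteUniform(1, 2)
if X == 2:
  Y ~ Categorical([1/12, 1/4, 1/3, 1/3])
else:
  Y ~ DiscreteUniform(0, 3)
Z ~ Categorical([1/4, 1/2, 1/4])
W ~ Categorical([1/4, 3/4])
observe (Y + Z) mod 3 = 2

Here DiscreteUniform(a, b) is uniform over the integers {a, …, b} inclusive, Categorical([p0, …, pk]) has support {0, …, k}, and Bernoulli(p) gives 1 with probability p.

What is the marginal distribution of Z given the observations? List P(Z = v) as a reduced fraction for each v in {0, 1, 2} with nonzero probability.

P(Z=0) = 7/30, P(Z=1) = 2/5, P(Z=2) = 11/30

Enumerate traces; 16 have nonzero weight after conditioning:
  (X=1, Y=0, Z=2, W=0) weight 1/128
  (X=1, Y=0, Z=2, W=1) weight 3/128
  (X=1, Y=1, Z=1, W=0) weight 1/64
  (X=1, Y=1, Z=1, W=1) weight 3/64
  (X=1, Y=2, Z=0, W=0) weight 1/128
  (X=1, Y=2, Z=0, W=1) weight 3/128
  (X=1, Y=3, Z=2, W=0) weight 1/128
  (X=1, Y=3, Z=2, W=1) weight 3/128
  … 8 more
Group by Z:
  weight(Z=0) = 7/96
  weight(Z=1) = 1/8
  weight(Z=2) = 11/96
Total weight = 7/96 + 1/8 + 11/96 = 5/16
P(Z=0 | obs) = 7/96 / 5/16 = 7/30
P(Z=1 | obs) = 1/8 / 5/16 = 2/5
P(Z=2 | obs) = 11/96 / 5/16 = 11/30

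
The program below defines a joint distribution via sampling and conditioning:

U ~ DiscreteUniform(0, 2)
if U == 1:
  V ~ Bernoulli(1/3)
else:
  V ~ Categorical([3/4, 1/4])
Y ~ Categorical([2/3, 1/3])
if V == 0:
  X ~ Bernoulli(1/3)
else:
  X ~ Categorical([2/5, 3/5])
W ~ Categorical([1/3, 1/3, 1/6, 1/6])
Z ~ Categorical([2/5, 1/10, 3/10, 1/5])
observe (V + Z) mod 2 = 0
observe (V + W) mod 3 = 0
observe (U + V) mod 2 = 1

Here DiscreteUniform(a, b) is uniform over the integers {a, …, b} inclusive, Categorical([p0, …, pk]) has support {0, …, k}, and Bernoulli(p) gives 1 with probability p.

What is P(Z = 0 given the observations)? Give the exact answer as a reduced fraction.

P(Z = 0 | obs) = 16/31

Enumerate traces; 32 have nonzero weight after conditioning:
  (U=0, V=1, Y=0, X=0, W=2, Z=1) weight 1/2700
  (U=0, V=1, Y=0, X=0, W=2, Z=3) weight 1/1350
  (U=0, V=1, Y=0, X=1, W=2, Z=1) weight 1/1800
  (U=0, V=1, Y=0, X=1, W=2, Z=3) weight 1/900
  (U=0, V=1, Y=1, X=0, W=2, Z=1) weight 1/5400
  (U=0, V=1, Y=1, X=0, W=2, Z=3) weight 1/2700
  (U=0, V=1, Y=1, X=1, W=2, Z=1) weight 1/3600
  (U=0, V=1, Y=1, X=1, W=2, Z=3) weight 1/1800
  (U=1, V=0, Y=0, X=0, W=0, Z=0) weight 16/1215
  (U=1, V=0, Y=0, X=0, W=0, Z=2) weight 4/405
  … 22 more
Group by Z:
  weight(Z=0) = 2/45
  weight(Z=1) = 1/360
  weight(Z=2) = 1/30
  weight(Z=3) = 1/180
Total weight = 2/45 + 1/360 + 1/30 + 1/180 = 31/360
P(Z=0 | obs) = 2/45 / 31/360 = 16/31
P(Z=1 | obs) = 1/360 / 31/360 = 1/31
P(Z=2 | obs) = 1/30 / 31/360 = 12/31
P(Z=3 | obs) = 1/180 / 31/360 = 2/31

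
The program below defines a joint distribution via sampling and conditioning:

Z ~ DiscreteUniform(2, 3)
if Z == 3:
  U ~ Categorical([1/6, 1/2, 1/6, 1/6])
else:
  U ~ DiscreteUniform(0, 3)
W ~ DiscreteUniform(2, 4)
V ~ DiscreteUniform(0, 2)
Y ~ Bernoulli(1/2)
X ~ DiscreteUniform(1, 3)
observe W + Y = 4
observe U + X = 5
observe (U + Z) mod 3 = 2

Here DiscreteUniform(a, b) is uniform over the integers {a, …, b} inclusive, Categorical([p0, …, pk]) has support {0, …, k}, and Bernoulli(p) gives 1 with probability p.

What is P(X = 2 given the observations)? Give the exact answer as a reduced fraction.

Enumerate traces; 12 have nonzero weight after conditioning:
  (Z=2, U=3, W=3, V=0, Y=1, X=2) weight 1/432
  (Z=2, U=3, W=3, V=1, Y=1, X=2) weight 1/432
  (Z=2, U=3, W=3, V=2, Y=1, X=2) weight 1/432
  (Z=2, U=3, W=4, V=0, Y=0, X=2) weight 1/432
  (Z=2, U=3, W=4, V=1, Y=0, X=2) weight 1/432
  (Z=2, U=3, W=4, V=2, Y=0, X=2) weight 1/432
  (Z=3, U=2, W=3, V=0, Y=1, X=3) weight 1/648
  (Z=3, U=2, W=3, V=1, Y=1, X=3) weight 1/648
  … 4 more
Group by X:
  weight(X=2) = 1/72
  weight(X=3) = 1/108
Total weight = 1/72 + 1/108 = 5/216
P(X=2 | obs) = 1/72 / 5/216 = 3/5
P(X=3 | obs) = 1/108 / 5/216 = 2/5

P(X = 2 | obs) = 3/5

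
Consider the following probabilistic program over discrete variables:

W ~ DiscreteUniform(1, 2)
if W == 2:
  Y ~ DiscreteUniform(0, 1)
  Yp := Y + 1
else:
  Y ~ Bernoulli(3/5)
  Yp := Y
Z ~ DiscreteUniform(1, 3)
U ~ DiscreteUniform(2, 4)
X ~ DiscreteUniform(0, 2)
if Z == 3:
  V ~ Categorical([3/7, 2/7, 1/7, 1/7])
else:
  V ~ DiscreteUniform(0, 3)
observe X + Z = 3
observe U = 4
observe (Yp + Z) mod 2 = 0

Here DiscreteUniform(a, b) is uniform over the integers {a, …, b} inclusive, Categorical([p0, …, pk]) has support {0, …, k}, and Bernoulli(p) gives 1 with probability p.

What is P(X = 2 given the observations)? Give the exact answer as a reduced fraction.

P(X = 2 | obs) = 11/31

Enumerate traces; 24 have nonzero weight after conditioning:
  (W=1, Y=0, Z=2, U=4, X=1, V=0) weight 1/540
  (W=1, Y=0, Z=2, U=4, X=1, V=1) weight 1/540
  (W=1, Y=0, Z=2, U=4, X=1, V=2) weight 1/540
  (W=1, Y=0, Z=2, U=4, X=1, V=3) weight 1/540
  (W=1, Y=1, Z=1, U=4, X=2, V=0) weight 1/360
  (W=1, Y=1, Z=1, U=4, X=2, V=1) weight 1/360
  (W=1, Y=1, Z=1, U=4, X=2, V=2) weight 1/360
  (W=1, Y=1, Z=1, U=4, X=2, V=3) weight 1/360
  (W=1, Y=1, Z=3, U=4, X=0, V=0) weight 1/210
  … 15 more
Group by X:
  weight(X=0) = 11/540
  weight(X=1) = 1/60
  weight(X=2) = 11/540
Total weight = 11/540 + 1/60 + 11/540 = 31/540
P(X=0 | obs) = 11/540 / 31/540 = 11/31
P(X=1 | obs) = 1/60 / 31/540 = 9/31
P(X=2 | obs) = 11/540 / 31/540 = 11/31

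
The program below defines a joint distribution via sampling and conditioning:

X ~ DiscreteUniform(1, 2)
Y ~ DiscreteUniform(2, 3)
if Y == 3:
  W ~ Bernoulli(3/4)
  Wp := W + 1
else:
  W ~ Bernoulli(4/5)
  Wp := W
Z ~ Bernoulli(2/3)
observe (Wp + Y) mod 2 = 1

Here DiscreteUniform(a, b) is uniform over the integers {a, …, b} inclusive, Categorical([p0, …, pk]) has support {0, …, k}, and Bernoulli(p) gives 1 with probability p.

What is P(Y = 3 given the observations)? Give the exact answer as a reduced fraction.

P(Y = 3 | obs) = 15/31

Enumerate traces; 8 have nonzero weight after conditioning:
  (X=1, Y=2, W=1, Z=0) weight 1/15
  (X=1, Y=2, W=1, Z=1) weight 2/15
  (X=1, Y=3, W=1, Z=0) weight 1/16
  (X=1, Y=3, W=1, Z=1) weight 1/8
  (X=2, Y=2, W=1, Z=0) weight 1/15
  (X=2, Y=2, W=1, Z=1) weight 2/15
  (X=2, Y=3, W=1, Z=0) weight 1/16
  (X=2, Y=3, W=1, Z=1) weight 1/8
Group by Y:
  weight(Y=2) = 2/5
  weight(Y=3) = 3/8
Total weight = 2/5 + 3/8 = 31/40
P(Y=2 | obs) = 2/5 / 31/40 = 16/31
P(Y=3 | obs) = 3/8 / 31/40 = 15/31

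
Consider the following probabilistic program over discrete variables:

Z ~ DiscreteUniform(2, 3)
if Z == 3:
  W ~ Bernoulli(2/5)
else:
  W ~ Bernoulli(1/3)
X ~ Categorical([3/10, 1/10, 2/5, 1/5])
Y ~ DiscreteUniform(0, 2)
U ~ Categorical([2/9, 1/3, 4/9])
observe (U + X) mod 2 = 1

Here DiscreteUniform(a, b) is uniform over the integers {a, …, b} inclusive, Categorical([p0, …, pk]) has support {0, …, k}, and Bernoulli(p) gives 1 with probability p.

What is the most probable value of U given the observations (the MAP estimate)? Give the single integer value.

Enumerate traces; 72 have nonzero weight after conditioning:
  (Z=2, W=0, X=0, Y=0, U=1) weight 1/90
  (Z=2, W=0, X=0, Y=1, U=1) weight 1/90
  (Z=2, W=0, X=0, Y=2, U=1) weight 1/90
  (Z=2, W=0, X=1, Y=0, U=0) weight 1/405
  (Z=2, W=0, X=1, Y=0, U=2) weight 2/405
  (Z=2, W=0, X=1, Y=1, U=0) weight 1/405
  (Z=2, W=0, X=1, Y=1, U=2) weight 2/405
  (Z=2, W=0, X=1, Y=2, U=0) weight 1/405
  … 64 more
Group by U:
  weight(U=0) = 1/15
  weight(U=1) = 7/30
  weight(U=2) = 2/15
Total weight = 1/15 + 7/30 + 2/15 = 13/30
P(U=0 | obs) = 1/15 / 13/30 = 2/13
P(U=1 | obs) = 7/30 / 13/30 = 7/13
P(U=2 | obs) = 2/15 / 13/30 = 4/13
argmax = 1

argmax_v P(U = v | obs) = 1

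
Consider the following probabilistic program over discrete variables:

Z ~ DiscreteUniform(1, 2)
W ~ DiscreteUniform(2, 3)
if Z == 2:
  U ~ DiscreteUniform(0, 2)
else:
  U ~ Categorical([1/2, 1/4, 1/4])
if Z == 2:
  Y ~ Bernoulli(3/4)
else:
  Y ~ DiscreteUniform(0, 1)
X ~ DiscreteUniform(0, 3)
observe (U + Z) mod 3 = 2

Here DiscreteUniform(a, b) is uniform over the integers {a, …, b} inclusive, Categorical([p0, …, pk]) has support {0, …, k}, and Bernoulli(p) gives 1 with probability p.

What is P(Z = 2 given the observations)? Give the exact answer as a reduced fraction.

Enumerate traces; 32 have nonzero weight after conditioning:
  (Z=1, W=2, U=1, Y=0, X=0) weight 1/128
  (Z=1, W=2, U=1, Y=0, X=1) weight 1/128
  (Z=1, W=2, U=1, Y=0, X=2) weight 1/128
  (Z=1, W=2, U=1, Y=0, X=3) weight 1/128
  (Z=1, W=2, U=1, Y=1, X=0) weight 1/128
  (Z=1, W=2, U=1, Y=1, X=1) weight 1/128
  (Z=1, W=2, U=1, Y=1, X=2) weight 1/128
  (Z=1, W=2, U=1, Y=1, X=3) weight 1/128
  (Z=2, W=2, U=0, Y=0, X=0) weight 1/192
  … 23 more
Group by Z:
  weight(Z=1) = 1/8
  weight(Z=2) = 1/6
Total weight = 1/8 + 1/6 = 7/24
P(Z=1 | obs) = 1/8 / 7/24 = 3/7
P(Z=2 | obs) = 1/6 / 7/24 = 4/7

P(Z = 2 | obs) = 4/7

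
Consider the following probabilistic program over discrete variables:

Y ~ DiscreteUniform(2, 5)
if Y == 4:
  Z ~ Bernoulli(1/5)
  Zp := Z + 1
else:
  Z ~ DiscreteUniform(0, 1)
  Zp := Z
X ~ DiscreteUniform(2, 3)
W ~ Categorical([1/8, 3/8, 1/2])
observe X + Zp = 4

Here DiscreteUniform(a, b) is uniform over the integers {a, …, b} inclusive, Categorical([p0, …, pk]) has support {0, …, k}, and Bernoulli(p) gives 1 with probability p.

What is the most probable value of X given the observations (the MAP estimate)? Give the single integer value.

Enumerate traces; 15 have nonzero weight after conditioning:
  (Y=2, Z=1, X=3, W=0) weight 1/128
  (Y=2, Z=1, X=3, W=1) weight 3/128
  (Y=2, Z=1, X=3, W=2) weight 1/32
  (Y=3, Z=1, X=3, W=0) weight 1/128
  (Y=3, Z=1, X=3, W=1) weight 3/128
  (Y=3, Z=1, X=3, W=2) weight 1/32
  (Y=4, Z=0, X=3, W=0) weight 1/80
  (Y=4, Z=0, X=3, W=1) weight 3/80
  (Y=4, Z=1, X=2, W=0) weight 1/320
  … 6 more
Group by X:
  weight(X=2) = 1/40
  weight(X=3) = 23/80
Total weight = 1/40 + 23/80 = 5/16
P(X=2 | obs) = 1/40 / 5/16 = 2/25
P(X=3 | obs) = 23/80 / 5/16 = 23/25
argmax = 3

argmax_v P(X = v | obs) = 3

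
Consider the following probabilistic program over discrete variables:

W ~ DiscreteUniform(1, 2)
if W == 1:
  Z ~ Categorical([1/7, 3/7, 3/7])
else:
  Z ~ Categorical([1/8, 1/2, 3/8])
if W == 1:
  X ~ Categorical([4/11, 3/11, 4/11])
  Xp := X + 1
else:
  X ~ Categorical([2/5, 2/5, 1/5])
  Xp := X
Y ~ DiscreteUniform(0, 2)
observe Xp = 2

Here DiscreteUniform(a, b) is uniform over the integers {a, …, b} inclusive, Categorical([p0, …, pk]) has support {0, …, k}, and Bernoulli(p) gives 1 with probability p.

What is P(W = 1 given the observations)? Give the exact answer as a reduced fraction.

Enumerate traces; 18 have nonzero weight after conditioning:
  (W=1, Z=0, X=1, Y=0) weight 1/154
  (W=1, Z=0, X=1, Y=1) weight 1/154
  (W=1, Z=0, X=1, Y=2) weight 1/154
  (W=1, Z=1, X=1, Y=0) weight 3/154
  (W=1, Z=1, X=1, Y=1) weight 3/154
  (W=1, Z=1, X=1, Y=2) weight 3/154
  (W=1, Z=2, X=1, Y=0) weight 3/154
  (W=1, Z=2, X=1, Y=1) weight 3/154
  (W=2, Z=0, X=2, Y=0) weight 1/240
  … 9 more
Group by W:
  weight(W=1) = 3/22
  weight(W=2) = 1/10
Total weight = 3/22 + 1/10 = 13/55
P(W=1 | obs) = 3/22 / 13/55 = 15/26
P(W=2 | obs) = 1/10 / 13/55 = 11/26

P(W = 1 | obs) = 15/26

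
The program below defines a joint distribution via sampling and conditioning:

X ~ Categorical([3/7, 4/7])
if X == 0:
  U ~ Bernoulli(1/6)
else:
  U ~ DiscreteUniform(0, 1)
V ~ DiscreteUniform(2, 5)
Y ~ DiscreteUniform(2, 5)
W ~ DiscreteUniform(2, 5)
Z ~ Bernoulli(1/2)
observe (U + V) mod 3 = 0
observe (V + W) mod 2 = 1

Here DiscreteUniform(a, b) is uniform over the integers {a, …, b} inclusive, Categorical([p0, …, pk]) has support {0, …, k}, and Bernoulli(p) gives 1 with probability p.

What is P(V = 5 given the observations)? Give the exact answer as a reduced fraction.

P(V = 5 | obs) = 5/19

Enumerate traces; 96 have nonzero weight after conditioning:
  (X=0, U=0, V=3, Y=2, W=2, Z=0) weight 5/1792
  (X=0, U=0, V=3, Y=2, W=2, Z=1) weight 5/1792
  (X=0, U=0, V=3, Y=2, W=4, Z=0) weight 5/1792
  (X=0, U=0, V=3, Y=2, W=4, Z=1) weight 5/1792
  (X=0, U=0, V=3, Y=3, W=2, Z=0) weight 5/1792
  (X=0, U=0, V=3, Y=3, W=2, Z=1) weight 5/1792
  (X=0, U=0, V=3, Y=3, W=4, Z=0) weight 5/1792
  (X=0, U=0, V=3, Y=3, W=4, Z=1) weight 5/1792
  (X=0, U=1, V=2, Y=2, W=3, Z=0) weight 1/1792
  (X=0, U=1, V=5, Y=2, W=2, Z=0) weight 1/1792
  … 86 more
Group by V:
  weight(V=2) = 5/112
  weight(V=3) = 9/112
  weight(V=5) = 5/112
Total weight = 5/112 + 9/112 + 5/112 = 19/112
P(V=2 | obs) = 5/112 / 19/112 = 5/19
P(V=3 | obs) = 9/112 / 19/112 = 9/19
P(V=5 | obs) = 5/112 / 19/112 = 5/19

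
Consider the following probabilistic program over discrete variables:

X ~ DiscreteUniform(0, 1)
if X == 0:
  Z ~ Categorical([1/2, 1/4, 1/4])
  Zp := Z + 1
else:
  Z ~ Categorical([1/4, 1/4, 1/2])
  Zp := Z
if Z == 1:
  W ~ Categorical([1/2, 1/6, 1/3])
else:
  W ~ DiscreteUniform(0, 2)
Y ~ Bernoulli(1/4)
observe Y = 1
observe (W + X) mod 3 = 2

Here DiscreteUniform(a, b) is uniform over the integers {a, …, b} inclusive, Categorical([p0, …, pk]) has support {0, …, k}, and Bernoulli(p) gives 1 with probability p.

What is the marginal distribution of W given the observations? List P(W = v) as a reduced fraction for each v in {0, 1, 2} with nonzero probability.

Enumerate traces; 6 have nonzero weight after conditioning:
  (X=0, Z=0, W=2, Y=1) weight 1/48
  (X=0, Z=1, W=2, Y=1) weight 1/96
  (X=0, Z=2, W=2, Y=1) weight 1/96
  (X=1, Z=0, W=1, Y=1) weight 1/96
  (X=1, Z=1, W=1, Y=1) weight 1/192
  (X=1, Z=2, W=1, Y=1) weight 1/48
Group by W:
  weight(W=1) = 7/192
  weight(W=2) = 1/24
Total weight = 7/192 + 1/24 = 5/64
P(W=1 | obs) = 7/192 / 5/64 = 7/15
P(W=2 | obs) = 1/24 / 5/64 = 8/15

P(W=1) = 7/15, P(W=2) = 8/15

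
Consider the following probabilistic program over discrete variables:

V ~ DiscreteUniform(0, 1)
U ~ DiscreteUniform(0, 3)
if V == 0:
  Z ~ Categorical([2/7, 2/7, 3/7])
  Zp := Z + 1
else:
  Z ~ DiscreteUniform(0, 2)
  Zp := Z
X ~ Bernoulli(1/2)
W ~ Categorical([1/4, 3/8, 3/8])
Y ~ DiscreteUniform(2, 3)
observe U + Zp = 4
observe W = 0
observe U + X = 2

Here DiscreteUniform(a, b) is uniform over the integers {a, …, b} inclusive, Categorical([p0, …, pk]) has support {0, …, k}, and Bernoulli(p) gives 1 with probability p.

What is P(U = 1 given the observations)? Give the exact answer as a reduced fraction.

P(U = 1 | obs) = 9/22

Enumerate traces; 6 have nonzero weight after conditioning:
  (V=0, U=1, Z=2, X=1, W=0, Y=2) weight 3/896
  (V=0, U=1, Z=2, X=1, W=0, Y=3) weight 3/896
  (V=0, U=2, Z=1, X=0, W=0, Y=2) weight 1/448
  (V=0, U=2, Z=1, X=0, W=0, Y=3) weight 1/448
  (V=1, U=2, Z=2, X=0, W=0, Y=2) weight 1/384
  (V=1, U=2, Z=2, X=0, W=0, Y=3) weight 1/384
Group by U:
  weight(U=1) = 3/448
  weight(U=2) = 13/1344
Total weight = 3/448 + 13/1344 = 11/672
P(U=1 | obs) = 3/448 / 11/672 = 9/22
P(U=2 | obs) = 13/1344 / 11/672 = 13/22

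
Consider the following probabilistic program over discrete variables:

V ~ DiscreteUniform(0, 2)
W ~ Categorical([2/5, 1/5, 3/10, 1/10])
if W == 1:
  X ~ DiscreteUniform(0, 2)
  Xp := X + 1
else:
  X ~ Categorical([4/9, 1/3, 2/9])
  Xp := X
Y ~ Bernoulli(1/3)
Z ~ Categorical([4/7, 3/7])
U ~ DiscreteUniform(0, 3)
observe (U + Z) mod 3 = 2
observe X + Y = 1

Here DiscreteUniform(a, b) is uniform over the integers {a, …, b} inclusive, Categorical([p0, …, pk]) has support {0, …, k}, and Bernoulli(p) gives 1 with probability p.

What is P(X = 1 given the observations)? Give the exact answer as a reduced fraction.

Enumerate traces; 48 have nonzero weight after conditioning:
  (V=0, W=0, X=0, Y=1, Z=0, U=2) weight 8/2835
  (V=0, W=0, X=0, Y=1, Z=1, U=1) weight 2/945
  (V=0, W=0, X=1, Y=0, Z=0, U=2) weight 4/945
  (V=0, W=0, X=1, Y=0, Z=1, U=1) weight 1/315
  (V=0, W=1, X=0, Y=1, Z=0, U=2) weight 1/945
  (V=0, W=1, X=0, Y=1, Z=1, U=1) weight 1/1260
  (V=0, W=1, X=1, Y=0, Z=0, U=2) weight 2/945
  (V=0, W=1, X=1, Y=0, Z=1, U=1) weight 1/630
  … 40 more
Group by X:
  weight(X=0) = 19/540
  weight(X=1) = 1/18
Total weight = 19/540 + 1/18 = 49/540
P(X=0 | obs) = 19/540 / 49/540 = 19/49
P(X=1 | obs) = 1/18 / 49/540 = 30/49

P(X = 1 | obs) = 30/49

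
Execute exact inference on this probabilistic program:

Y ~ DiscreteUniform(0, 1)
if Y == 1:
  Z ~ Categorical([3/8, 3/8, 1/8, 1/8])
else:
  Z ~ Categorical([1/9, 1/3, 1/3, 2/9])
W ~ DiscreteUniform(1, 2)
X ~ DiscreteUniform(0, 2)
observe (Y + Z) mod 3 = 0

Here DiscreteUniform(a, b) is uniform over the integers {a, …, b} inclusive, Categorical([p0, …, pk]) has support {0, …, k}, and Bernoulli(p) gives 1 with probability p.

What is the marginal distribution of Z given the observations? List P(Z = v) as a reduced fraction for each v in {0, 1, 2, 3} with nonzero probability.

Enumerate traces; 18 have nonzero weight after conditioning:
  (Y=0, Z=0, W=1, X=0) weight 1/108
  (Y=0, Z=0, W=1, X=1) weight 1/108
  (Y=0, Z=0, W=1, X=2) weight 1/108
  (Y=0, Z=0, W=2, X=0) weight 1/108
  (Y=0, Z=0, W=2, X=1) weight 1/108
  (Y=0, Z=0, W=2, X=2) weight 1/108
  (Y=0, Z=3, W=1, X=0) weight 1/54
  (Y=0, Z=3, W=1, X=1) weight 1/54
  (Y=1, Z=2, W=1, X=0) weight 1/96
  … 9 more
Group by Z:
  weight(Z=0) = 1/18
  weight(Z=2) = 1/16
  weight(Z=3) = 1/9
Total weight = 1/18 + 1/16 + 1/9 = 11/48
P(Z=0 | obs) = 1/18 / 11/48 = 8/33
P(Z=2 | obs) = 1/16 / 11/48 = 3/11
P(Z=3 | obs) = 1/9 / 11/48 = 16/33

P(Z=0) = 8/33, P(Z=2) = 3/11, P(Z=3) = 16/33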